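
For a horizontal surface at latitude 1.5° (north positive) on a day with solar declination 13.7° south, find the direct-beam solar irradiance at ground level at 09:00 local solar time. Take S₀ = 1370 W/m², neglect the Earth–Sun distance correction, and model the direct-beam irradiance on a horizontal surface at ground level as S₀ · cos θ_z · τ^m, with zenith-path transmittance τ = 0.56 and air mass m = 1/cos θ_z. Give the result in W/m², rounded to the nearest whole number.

398 W/m²

Hour angle H = 15° × (9 − 12) = -45.00°.
cos θ_z = sin(1.5°) sin(-13.7°) + cos(1.5°) cos(-13.7°) cos(-45.00°) = -0.0062 + 0.6868 = 0.6806.
Air mass m = 1/cos θ_z = 1/0.6806 = 1.469; τ^m = 0.56^1.469 = 0.4267.
Surface direct beam = 1370 × 0.6806 × 0.4267 = 397.86 W/m².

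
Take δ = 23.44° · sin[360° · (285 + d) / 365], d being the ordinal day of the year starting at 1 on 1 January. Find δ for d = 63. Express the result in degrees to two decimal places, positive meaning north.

360 × (285 + 63) / 365 = 343.233°; sin(343.233°) = -0.2885.
δ = 23.44 × -0.2885 = -6.762° ≈ -6.76°.

-6.76°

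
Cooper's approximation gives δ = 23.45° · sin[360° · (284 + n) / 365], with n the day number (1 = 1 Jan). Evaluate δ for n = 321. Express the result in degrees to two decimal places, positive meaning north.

-19.60°

360 × (284 + 321) / 365 = 596.712°; sin(596.712°) = -0.8359.
δ = 23.45 × -0.8359 = -19.602° ≈ -19.60°.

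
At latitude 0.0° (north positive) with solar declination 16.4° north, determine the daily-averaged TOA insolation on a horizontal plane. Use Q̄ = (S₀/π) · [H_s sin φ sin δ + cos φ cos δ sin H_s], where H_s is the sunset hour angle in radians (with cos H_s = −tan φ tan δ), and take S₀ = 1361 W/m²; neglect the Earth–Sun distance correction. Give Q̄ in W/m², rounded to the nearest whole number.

The sunset hour angle satisfies cos H_s = −tan φ tan δ = 0.0000, giving H_s = 90.00°. In radians, H_s = 1.5708.
H_s sin φ sin δ = 1.5708 × 0.0000 × 0.2823 = 0.0000.
cos φ cos δ sin H_s = 1.0000 × 0.9593 × 1.0000 = 0.9593.
Q̄ = (1361/π) × (0.0000 + 0.9593) = 433.22 × 0.9593 = 415.59 W/m².

416 W/m²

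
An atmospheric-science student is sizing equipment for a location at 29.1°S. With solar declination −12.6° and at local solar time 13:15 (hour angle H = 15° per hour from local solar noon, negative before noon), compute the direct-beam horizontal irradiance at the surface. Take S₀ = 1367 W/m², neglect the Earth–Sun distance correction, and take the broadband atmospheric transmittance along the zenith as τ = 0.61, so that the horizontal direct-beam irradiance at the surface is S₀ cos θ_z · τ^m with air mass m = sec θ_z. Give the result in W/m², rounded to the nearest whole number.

Hour angle H = 15° × (13.25 − 12) = 18.75°.
cos θ_z = sin(-29.1°) sin(-12.6°) + cos(-29.1°) cos(-12.6°) cos(18.75°) = 0.1061 + 0.8075 = 0.9136.
Air mass m = 1/cos θ_z = 1/0.9136 = 1.095; τ^m = 0.61^1.095 = 0.5820.
Surface direct beam = 1367 × 0.9136 × 0.5820 = 726.85 W/m².

727 W/m²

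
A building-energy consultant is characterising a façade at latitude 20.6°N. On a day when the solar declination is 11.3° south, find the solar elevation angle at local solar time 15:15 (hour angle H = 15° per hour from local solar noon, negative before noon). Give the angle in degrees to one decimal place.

32.4°

Hour angle H = 15° × (15.25 − 12) = 48.75°.
cos θ_z = sin φ sin δ + cos φ cos δ cos H = (0.3518)(-0.1959) + (0.9361)(0.9806)(0.6593) = 0.5363.
θ_z = arccos(0.5363) = 57.57°, so the elevation is 90° − 57.57° = 32.43°.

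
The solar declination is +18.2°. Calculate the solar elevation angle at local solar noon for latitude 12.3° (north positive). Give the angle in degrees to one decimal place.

84.1°

At local solar noon the hour angle is zero, so the elevation is 90° − |φ − δ| = 90° − |12.3° − (18.2°)| = 90° − 5.9° = 84.1°.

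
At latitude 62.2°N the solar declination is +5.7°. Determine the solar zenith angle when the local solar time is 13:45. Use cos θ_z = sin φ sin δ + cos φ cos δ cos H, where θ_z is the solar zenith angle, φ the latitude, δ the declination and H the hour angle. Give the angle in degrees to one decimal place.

59.7°

Hour angle H = 15° × (13.75 − 12) = 26.25°.
cos θ_z = sin φ sin δ + cos φ cos δ cos H = (0.8846)(0.0993) + (0.4664)(0.9951)(0.8969) = 0.5041.
θ_z = arccos(0.5041) = 59.73°.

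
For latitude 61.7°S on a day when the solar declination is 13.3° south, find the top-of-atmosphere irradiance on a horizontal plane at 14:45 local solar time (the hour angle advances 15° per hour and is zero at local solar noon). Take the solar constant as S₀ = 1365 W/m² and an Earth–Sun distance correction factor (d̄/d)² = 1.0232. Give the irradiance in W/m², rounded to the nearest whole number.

Hour angle H = 15° × (14.75 − 12) = 41.25°.
cos θ_z = sin φ sin δ + cos φ cos δ cos H = (-0.8805)(-0.2300) + (0.4741)(0.9732)(0.7518) = 0.5494.
Top-of-atmosphere irradiance = S₀ (d̄/d)² cos θ_z = 1365 × 1.0232 × 0.5494 = 767.33 W/m².

767 W/m²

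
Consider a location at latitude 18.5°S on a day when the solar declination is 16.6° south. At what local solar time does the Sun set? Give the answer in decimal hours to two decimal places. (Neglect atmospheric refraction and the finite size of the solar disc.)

18.38 h

−tan φ tan δ = −(-0.3346)(-0.2981) = -0.0997; H_s = arccos(-0.0997) = 95.72°.
Sunset is at 12 + H_s/15 = 12 + 6.381 = 18.381 h local solar time.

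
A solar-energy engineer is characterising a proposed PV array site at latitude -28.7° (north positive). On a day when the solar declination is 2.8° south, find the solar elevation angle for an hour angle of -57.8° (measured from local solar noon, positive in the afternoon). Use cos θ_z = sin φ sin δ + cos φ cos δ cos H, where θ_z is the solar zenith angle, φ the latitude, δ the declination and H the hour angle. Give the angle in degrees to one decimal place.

cos θ_z = sin φ sin δ + cos φ cos δ cos H = (-0.4802)(-0.0488) + (0.8771)(0.9988)(0.5329) = 0.4903.
θ_z = arccos(0.4903) = 60.64°, so the elevation is 90° − 60.64° = 29.36°.

29.4°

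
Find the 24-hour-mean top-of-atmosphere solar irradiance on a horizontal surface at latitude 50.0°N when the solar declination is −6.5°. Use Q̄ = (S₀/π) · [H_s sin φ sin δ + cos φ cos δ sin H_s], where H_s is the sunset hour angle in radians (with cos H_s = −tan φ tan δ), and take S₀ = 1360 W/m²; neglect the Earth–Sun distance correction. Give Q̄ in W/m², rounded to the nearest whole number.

220 W/m²

−tan φ tan δ = −(1.1918)(-0.1139) = 0.1357; H_s = arccos(0.1357) = 82.20°. In radians, H_s = 1.4347.
H_s sin φ sin δ = 1.4347 × 0.7660 × -0.1132 = -0.1244.
cos φ cos δ sin H_s = 0.6428 × 0.9936 × 0.9908 = 0.6328.
Q̄ = (1360/π) × (-0.1244 + 0.6328) = 432.90 × 0.5084 = 220.09 W/m².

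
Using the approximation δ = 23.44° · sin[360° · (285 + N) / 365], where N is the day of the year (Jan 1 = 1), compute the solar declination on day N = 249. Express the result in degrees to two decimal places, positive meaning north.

360 × (285 + 249) / 365 = 526.685°; sin(526.685°) = 0.2303.
δ = 23.44 × 0.2303 = 5.398° ≈ +5.40°.

+5.40°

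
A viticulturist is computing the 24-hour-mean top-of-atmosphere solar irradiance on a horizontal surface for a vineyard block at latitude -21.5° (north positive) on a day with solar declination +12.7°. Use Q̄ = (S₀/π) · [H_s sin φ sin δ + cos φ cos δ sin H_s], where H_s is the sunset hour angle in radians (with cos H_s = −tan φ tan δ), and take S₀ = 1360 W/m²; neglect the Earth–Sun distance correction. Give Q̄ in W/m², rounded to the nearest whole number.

−tan φ tan δ = −(-0.3939)(0.2254) = 0.0888; H_s = arccos(0.0888) = 84.91°. In radians, H_s = 1.4820.
H_s sin φ sin δ = 1.4820 × -0.3665 × 0.2198 = -0.1194.
cos φ cos δ sin H_s = 0.9304 × 0.9755 × 0.9961 = 0.9041.
Q̄ = (1360/π) × (-0.1194 + 0.9041) = 432.90 × 0.7847 = 339.70 W/m².

340 W/m²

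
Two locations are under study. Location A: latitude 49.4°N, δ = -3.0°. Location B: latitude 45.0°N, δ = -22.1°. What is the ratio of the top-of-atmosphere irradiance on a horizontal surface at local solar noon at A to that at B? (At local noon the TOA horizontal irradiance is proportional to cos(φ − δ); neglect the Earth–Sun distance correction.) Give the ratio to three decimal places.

1.568

A: cos θ_z = cos(49.4° − (-3.0°)) = 0.6101.
B: cos θ_z = cos(45.0° − (-22.1°)) = 0.3891.
Ratio A/B = 0.6101 / 0.3891 = 1.5680.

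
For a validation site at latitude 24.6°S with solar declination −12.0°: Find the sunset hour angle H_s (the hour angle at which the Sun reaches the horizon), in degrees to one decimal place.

95.6°

−tan φ tan δ = −(-0.4578)(-0.2126) = -0.0973; H_s = arccos(-0.0973) = 95.58°.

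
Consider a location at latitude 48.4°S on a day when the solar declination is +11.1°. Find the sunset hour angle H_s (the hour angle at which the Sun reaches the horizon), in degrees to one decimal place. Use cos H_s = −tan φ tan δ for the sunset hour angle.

77.2°

The sunset hour angle satisfies cos H_s = −tan φ tan δ = 0.2210, giving H_s = 77.23°.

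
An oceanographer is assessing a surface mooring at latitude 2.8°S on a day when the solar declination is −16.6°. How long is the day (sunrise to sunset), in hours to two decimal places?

cos H_s = −tan(-2.8°) · tan(-16.6°) = -0.0146, so H_s = arccos(-0.0146) = 90.84°.
Day length = 2 H_s / 15° h⁻¹ = 181.68° / 15 = 12.112 h.

12.11 hours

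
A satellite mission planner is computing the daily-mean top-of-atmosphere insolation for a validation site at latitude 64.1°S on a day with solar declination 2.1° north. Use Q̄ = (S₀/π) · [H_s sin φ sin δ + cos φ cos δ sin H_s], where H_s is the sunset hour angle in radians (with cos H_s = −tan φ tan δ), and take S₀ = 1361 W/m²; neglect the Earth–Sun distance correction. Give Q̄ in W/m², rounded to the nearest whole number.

cos H_s = −tan(-64.1°) · tan(2.1°) = 0.0755, so H_s = arccos(0.0755) = 85.67°. In radians, H_s = 1.4952.
H_s sin φ sin δ = 1.4952 × -0.8996 × 0.0366 = -0.0492.
cos φ cos δ sin H_s = 0.4368 × 0.9993 × 0.9971 = 0.4352.
Q̄ = (1361/π) × (-0.0492 + 0.4352) = 433.22 × 0.3860 = 167.22 W/m².

167 W/m²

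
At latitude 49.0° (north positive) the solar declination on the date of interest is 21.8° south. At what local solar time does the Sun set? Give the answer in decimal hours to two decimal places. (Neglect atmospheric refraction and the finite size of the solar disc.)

−tan φ tan δ = −(1.1504)(-0.4000) = 0.4602; H_s = arccos(0.4602) = 62.60°.
Sunset is at 12 + H_s/15 = 12 + 4.173 = 16.173 h local solar time.

16.17 h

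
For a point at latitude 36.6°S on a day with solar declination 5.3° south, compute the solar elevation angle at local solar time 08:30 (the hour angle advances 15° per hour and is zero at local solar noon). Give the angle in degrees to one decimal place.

32.8°

Hour angle H = 15° × (8.5 − 12) = -52.50°.
With φ = -36.6°, δ = -5.3°, H = -52.50°: sin φ sin δ = 0.0551, cos φ cos δ cos H = 0.4866, so cos θ_z = 0.5417.
θ_z = arccos(0.5417) = 57.20°, so the elevation is 90° − 57.20° = 32.80°.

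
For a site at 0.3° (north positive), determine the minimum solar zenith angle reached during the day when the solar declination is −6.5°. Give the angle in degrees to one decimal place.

At local solar noon the hour angle is zero, so the zenith angle is |φ − δ| = |0.3° − (-6.5°)| = 6.8°.

6.8°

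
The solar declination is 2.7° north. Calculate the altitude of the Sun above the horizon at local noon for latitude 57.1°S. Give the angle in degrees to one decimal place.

30.2°

At local solar noon the hour angle is zero, so the elevation is 90° − |φ − δ| = 90° − |-57.1° − (2.7°)| = 90° − 59.8° = 30.2°.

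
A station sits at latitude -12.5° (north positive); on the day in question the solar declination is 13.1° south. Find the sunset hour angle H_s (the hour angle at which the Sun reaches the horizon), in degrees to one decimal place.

93.0°

cos H_s = −tan(-12.5°) · tan(-13.1°) = -0.0516, so H_s = arccos(-0.0516) = 92.96°.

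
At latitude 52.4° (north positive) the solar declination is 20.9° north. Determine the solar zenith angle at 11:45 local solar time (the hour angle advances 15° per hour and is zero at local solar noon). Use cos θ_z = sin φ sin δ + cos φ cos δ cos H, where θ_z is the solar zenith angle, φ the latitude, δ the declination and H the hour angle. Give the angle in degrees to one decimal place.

31.6°

Hour angle H = 15° × (11.75 − 12) = -3.75°.
cos θ_z = sin(52.4°) sin(20.9°) + cos(52.4°) cos(20.9°) cos(-3.75°) = 0.2826 + 0.5688 = 0.8514.
θ_z = arccos(0.8514) = 31.64°.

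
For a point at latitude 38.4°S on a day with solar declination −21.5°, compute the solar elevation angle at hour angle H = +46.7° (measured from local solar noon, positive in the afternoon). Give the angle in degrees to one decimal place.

46.7°

With φ = -38.4°, δ = -21.5°, H = 46.70°: sin φ sin δ = 0.2277, cos φ cos δ cos H = 0.5001, so cos θ_z = 0.7278.
θ_z = arccos(0.7278) = 43.30°, so the elevation is 90° − 43.30° = 46.70°.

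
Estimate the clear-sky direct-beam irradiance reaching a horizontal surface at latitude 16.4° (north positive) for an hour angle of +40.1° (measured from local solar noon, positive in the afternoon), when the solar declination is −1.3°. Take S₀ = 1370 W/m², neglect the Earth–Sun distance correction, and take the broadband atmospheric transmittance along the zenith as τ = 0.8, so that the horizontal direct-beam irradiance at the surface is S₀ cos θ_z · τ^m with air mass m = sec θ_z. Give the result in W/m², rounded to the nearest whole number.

cos θ_z = sin φ sin δ + cos φ cos δ cos H = (0.2823)(-0.0227) + (0.9593)(0.9997)(0.7649) = 0.7271.
Air mass m = 1/cos θ_z = 1/0.7271 = 1.375; τ^m = 0.8^1.375 = 0.7358.
Surface direct beam = 1370 × 0.7271 × 0.7358 = 732.95 W/m².

733 W/m²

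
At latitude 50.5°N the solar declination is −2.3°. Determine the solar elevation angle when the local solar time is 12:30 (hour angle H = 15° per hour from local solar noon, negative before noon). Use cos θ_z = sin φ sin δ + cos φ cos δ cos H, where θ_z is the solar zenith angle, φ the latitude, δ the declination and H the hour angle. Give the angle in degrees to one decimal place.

36.8°

Hour angle H = 15° × (12.5 − 12) = 7.50°.
With φ = 50.5°, δ = -2.3°, H = 7.50°: sin φ sin δ = -0.0310, cos φ cos δ cos H = 0.6301, so cos θ_z = 0.5991.
θ_z = arccos(0.5991) = 53.19°, so the elevation is 90° − 53.19° = 36.81°.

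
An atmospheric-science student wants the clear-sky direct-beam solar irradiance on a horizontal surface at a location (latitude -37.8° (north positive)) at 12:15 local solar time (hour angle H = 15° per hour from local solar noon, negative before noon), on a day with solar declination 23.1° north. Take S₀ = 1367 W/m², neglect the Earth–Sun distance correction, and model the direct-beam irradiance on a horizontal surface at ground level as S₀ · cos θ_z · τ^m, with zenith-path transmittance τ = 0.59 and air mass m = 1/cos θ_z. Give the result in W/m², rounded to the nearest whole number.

223 W/m²

Hour angle H = 15° × (12.25 − 12) = 3.75°.
With φ = -37.8°, δ = 23.1°, H = 3.75°: sin φ sin δ = -0.2405, cos φ cos δ cos H = 0.7252, so cos θ_z = 0.4847.
Air mass m = 1/cos θ_z = 1/0.4847 = 2.063; τ^m = 0.59^2.063 = 0.3367.
Surface direct beam = 1367 × 0.4847 × 0.3367 = 223.09 W/m².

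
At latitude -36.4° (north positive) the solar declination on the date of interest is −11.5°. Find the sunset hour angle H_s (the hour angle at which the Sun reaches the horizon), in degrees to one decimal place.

The sunset hour angle satisfies cos H_s = −tan φ tan δ = -0.1500, giving H_s = 98.63°.

98.6°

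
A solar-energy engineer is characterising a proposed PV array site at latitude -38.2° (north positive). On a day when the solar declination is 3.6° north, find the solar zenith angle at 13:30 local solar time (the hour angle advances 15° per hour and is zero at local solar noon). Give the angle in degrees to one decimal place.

46.7°

Hour angle H = 15° × (13.5 − 12) = 22.50°.
With φ = -38.2°, δ = 3.6°, H = 22.50°: sin φ sin δ = -0.0388, cos φ cos δ cos H = 0.7246, so cos θ_z = 0.6858.
θ_z = arccos(0.6858) = 46.70°.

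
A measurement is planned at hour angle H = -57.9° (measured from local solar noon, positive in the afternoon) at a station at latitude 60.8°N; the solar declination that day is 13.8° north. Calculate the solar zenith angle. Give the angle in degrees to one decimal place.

62.6°

cos θ_z = sin φ sin δ + cos φ cos δ cos H = (0.8729)(0.2385) + (0.4879)(0.9711)(0.5314) = 0.4600.
θ_z = arccos(0.4600) = 62.61°.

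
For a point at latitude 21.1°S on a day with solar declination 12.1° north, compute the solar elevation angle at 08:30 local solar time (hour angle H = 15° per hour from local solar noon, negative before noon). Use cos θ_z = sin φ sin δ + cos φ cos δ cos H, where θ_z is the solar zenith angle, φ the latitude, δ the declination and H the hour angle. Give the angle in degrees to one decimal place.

28.7°

Hour angle H = 15° × (8.5 − 12) = -52.50°.
cos θ_z = sin(-21.1°) sin(12.1°) + cos(-21.1°) cos(12.1°) cos(-52.50°) = -0.0755 + 0.5553 = 0.4798.
θ_z = arccos(0.4798) = 61.33°, so the elevation is 90° − 61.33° = 28.67°.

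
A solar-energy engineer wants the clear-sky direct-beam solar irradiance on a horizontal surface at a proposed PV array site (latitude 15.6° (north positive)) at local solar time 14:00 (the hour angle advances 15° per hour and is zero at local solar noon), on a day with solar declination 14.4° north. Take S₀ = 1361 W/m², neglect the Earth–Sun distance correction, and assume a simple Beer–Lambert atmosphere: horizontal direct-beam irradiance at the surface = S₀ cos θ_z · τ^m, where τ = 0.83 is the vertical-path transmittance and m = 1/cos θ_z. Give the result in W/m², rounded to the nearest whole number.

962 W/m²

Hour angle H = 15° × (14 − 12) = 30.00°.
With φ = 15.6°, δ = 14.4°, H = 30.00°: sin φ sin δ = 0.0669, cos φ cos δ cos H = 0.8079, so cos θ_z = 0.8748.
Air mass m = 1/cos θ_z = 1/0.8748 = 1.143; τ^m = 0.83^1.143 = 0.8082.
Surface direct beam = 1361 × 0.8748 × 0.8082 = 962.25 W/m².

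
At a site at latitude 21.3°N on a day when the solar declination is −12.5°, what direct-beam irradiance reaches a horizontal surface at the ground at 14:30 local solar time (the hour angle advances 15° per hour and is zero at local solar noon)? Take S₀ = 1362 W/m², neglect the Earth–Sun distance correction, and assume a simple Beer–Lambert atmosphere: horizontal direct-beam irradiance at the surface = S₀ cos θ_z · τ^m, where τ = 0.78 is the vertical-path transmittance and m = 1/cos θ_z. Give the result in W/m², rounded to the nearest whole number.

Hour angle H = 15° × (14.5 − 12) = 37.50°.
cos θ_z = sin(21.3°) sin(-12.5°) + cos(21.3°) cos(-12.5°) cos(37.50°) = -0.0786 + 0.7216 = 0.6430.
Air mass m = 1/cos θ_z = 1/0.6430 = 1.555; τ^m = 0.78^1.555 = 0.6795.
Surface direct beam = 1362 × 0.6430 × 0.6795 = 595.08 W/m².

595 W/m²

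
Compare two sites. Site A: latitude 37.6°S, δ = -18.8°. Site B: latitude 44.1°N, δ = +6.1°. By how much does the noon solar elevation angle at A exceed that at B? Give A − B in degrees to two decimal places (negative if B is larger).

+19.20°

A: 90° − |-37.6 − (-18.8)| = 71.20°.
B: 90° − |44.1 − (6.1)| = 52.00°.
A − B = 71.20 − 52.00 = 19.20°.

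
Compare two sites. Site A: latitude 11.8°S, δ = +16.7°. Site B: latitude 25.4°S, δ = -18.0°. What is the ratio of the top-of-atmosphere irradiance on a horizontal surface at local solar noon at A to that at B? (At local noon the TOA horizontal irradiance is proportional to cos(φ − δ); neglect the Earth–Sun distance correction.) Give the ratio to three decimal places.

0.886

A: cos θ_z = cos(-11.8° − (16.7°)) = 0.8788.
B: cos θ_z = cos(-25.4° − (-18.0°)) = 0.9917.
Ratio A/B = 0.8788 / 0.9917 = 0.8862.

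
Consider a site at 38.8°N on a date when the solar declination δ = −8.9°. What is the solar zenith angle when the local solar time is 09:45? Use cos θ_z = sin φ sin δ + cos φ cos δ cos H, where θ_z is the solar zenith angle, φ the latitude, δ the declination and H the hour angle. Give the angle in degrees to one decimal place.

Hour angle H = 15° × (9.75 − 12) = -33.75°.
cos θ_z = sin φ sin δ + cos φ cos δ cos H = (0.6266)(-0.1547) + (0.7793)(0.9880)(0.8315) = 0.5433.
θ_z = arccos(0.5433) = 57.09°.

57.1°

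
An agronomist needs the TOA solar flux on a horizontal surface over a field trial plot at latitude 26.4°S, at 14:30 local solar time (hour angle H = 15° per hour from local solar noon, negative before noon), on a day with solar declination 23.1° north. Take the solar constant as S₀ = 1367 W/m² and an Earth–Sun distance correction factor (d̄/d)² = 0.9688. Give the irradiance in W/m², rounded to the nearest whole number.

635 W/m²

Hour angle H = 15° × (14.5 − 12) = 37.50°.
cos θ_z = sin φ sin δ + cos φ cos δ cos H = (-0.4446)(0.3923) + (0.8957)(0.9198)(0.7934) = 0.4792.
Top-of-atmosphere irradiance = S₀ (d̄/d)² cos θ_z = 1367 × 0.9688 × 0.4792 = 634.63 W/m².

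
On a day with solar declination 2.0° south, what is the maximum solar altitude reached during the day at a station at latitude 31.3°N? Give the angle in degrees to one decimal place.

56.7°

At local solar noon the hour angle is zero, so the elevation is 90° − |φ − δ| = 90° − |31.3° − (-2.0°)| = 90° − 33.3° = 56.7°.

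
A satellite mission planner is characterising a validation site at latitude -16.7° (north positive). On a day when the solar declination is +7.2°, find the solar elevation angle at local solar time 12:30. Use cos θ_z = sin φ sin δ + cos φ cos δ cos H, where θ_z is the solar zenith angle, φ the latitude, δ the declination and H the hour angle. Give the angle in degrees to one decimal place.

65.0°

Hour angle H = 15° × (12.5 − 12) = 7.50°.
cos θ_z = sin(-16.7°) sin(7.2°) + cos(-16.7°) cos(7.2°) cos(7.50°) = -0.0360 + 0.9421 = 0.9061.
θ_z = arccos(0.9061) = 25.03°, so the elevation is 90° − 25.03° = 64.97°.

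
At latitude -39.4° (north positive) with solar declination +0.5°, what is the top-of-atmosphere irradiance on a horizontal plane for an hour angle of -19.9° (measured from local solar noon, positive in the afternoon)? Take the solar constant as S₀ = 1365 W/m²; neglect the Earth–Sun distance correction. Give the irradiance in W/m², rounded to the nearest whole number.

With φ = -39.4°, δ = 0.5°, H = -19.90°: sin φ sin δ = -0.0055, cos φ cos δ cos H = 0.7266, so cos θ_z = 0.7211.
Top-of-atmosphere irradiance = S₀ cos θ_z = 1365 × 0.7211 = 984.30 W/m².

984 W/m²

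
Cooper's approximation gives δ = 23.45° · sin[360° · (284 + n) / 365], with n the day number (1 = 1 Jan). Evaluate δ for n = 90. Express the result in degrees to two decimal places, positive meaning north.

360 × (284 + 90) / 365 = 368.877°; sin(368.877°) = 0.1543.
δ = 23.45 × 0.1543 = 3.618° ≈ +3.62°.

+3.62°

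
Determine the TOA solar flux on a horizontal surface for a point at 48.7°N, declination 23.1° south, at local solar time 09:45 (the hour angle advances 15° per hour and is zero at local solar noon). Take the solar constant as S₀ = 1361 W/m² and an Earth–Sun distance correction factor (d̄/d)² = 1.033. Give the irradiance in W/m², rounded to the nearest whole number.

295 W/m²

Hour angle H = 15° × (9.75 − 12) = -33.75°.
With φ = 48.7°, δ = -23.1°, H = -33.75°: sin φ sin δ = -0.2947, cos φ cos δ cos H = 0.5048, so cos θ_z = 0.2101.
Top-of-atmosphere irradiance = S₀ (d̄/d)² cos θ_z = 1361 × 1.033 × 0.2101 = 295.38 W/m².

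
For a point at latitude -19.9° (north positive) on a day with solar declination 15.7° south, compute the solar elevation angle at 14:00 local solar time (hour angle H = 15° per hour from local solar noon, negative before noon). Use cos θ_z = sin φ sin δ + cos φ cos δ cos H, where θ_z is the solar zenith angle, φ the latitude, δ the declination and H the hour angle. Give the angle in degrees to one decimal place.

Hour angle H = 15° × (14 − 12) = 30.00°.
cos θ_z = sin φ sin δ + cos φ cos δ cos H = (-0.3404)(-0.2706) + (0.9403)(0.9627)(0.8660) = 0.8760.
θ_z = arccos(0.8760) = 28.84°, so the elevation is 90° − 28.84° = 61.16°.

61.2°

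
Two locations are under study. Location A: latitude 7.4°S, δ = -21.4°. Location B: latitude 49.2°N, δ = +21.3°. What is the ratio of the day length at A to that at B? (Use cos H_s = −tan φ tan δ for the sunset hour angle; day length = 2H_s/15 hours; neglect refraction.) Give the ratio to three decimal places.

0.795

A: H_s = arccos(−tan -7.4° · tan -21.4°) = 92.92°, so 2H_s/15 = 12.3893 h.
B: H_s = arccos(−tan 49.2° · tan 21.3°) = 116.85°, so 2H_s/15 = 15.5800 h.
Ratio A/B = 12.3893 / 15.5800 = 0.7952.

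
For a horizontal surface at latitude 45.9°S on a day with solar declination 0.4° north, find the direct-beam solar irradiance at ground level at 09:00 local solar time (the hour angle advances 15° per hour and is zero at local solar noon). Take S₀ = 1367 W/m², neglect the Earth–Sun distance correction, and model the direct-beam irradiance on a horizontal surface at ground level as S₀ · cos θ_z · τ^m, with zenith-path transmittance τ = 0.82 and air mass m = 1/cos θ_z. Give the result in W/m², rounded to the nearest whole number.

443 W/m²

Hour angle H = 15° × (9 − 12) = -45.00°.
cos θ_z = sin(-45.9°) sin(0.4°) + cos(-45.9°) cos(0.4°) cos(-45.00°) = -0.0050 + 0.4921 = 0.4871.
Air mass m = 1/cos θ_z = 1/0.4871 = 2.053; τ^m = 0.82^2.053 = 0.6654.
Surface direct beam = 1367 × 0.4871 × 0.6654 = 443.07 W/m².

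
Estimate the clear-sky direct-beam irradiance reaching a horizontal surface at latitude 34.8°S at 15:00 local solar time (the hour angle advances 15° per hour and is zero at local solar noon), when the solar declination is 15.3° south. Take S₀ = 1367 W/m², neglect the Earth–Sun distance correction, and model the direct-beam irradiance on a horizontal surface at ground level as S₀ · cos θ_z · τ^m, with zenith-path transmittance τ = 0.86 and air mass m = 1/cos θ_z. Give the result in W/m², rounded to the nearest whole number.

786 W/m²

Hour angle H = 15° × (15 − 12) = 45.00°.
cos θ_z = sin φ sin δ + cos φ cos δ cos H = (-0.5707)(-0.2639) + (0.8211)(0.9646)(0.7071) = 0.7107.
Air mass m = 1/cos θ_z = 1/0.7107 = 1.407; τ^m = 0.86^1.407 = 0.8088.
Surface direct beam = 1367 × 0.7107 × 0.8088 = 785.77 W/m².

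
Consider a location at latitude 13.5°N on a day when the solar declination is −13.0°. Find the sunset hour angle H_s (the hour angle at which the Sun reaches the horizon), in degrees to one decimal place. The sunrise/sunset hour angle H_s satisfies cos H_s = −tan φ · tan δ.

86.8°

cos H_s = −tan(13.5°) · tan(-13.0°) = 0.0554, so H_s = arccos(0.0554) = 86.82°.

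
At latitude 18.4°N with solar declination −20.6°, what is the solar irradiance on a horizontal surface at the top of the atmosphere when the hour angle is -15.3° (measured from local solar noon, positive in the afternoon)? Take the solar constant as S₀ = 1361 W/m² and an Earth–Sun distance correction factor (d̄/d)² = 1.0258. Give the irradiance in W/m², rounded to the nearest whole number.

cos θ_z = sin φ sin δ + cos φ cos δ cos H = (0.3156)(-0.3518) + (0.9489)(0.9361)(0.9646) = 0.7458.
Top-of-atmosphere irradiance = S₀ (d̄/d)² cos θ_z = 1361 × 1.0258 × 0.7458 = 1041.22 W/m².

1041 W/m²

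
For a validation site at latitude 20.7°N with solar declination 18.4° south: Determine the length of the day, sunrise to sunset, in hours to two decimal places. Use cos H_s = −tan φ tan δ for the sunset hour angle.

−tan φ tan δ = −(0.3779)(-0.3327) = 0.1257; H_s = arccos(0.1257) = 82.78°.
Day length = 2 H_s / 15° h⁻¹ = 165.56° / 15 = 11.037 h.

11.04 hours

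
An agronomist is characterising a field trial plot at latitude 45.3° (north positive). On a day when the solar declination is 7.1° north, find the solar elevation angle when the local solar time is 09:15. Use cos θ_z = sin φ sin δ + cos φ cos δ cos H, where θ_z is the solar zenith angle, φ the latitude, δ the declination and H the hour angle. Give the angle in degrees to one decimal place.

37.8°

Hour angle H = 15° × (9.25 − 12) = -41.25°.
cos θ_z = sin(45.3°) sin(7.1°) + cos(45.3°) cos(7.1°) cos(-41.25°) = 0.0879 + 0.5248 = 0.6127.
θ_z = arccos(0.6127) = 52.22°, so the elevation is 90° − 52.22° = 37.78°.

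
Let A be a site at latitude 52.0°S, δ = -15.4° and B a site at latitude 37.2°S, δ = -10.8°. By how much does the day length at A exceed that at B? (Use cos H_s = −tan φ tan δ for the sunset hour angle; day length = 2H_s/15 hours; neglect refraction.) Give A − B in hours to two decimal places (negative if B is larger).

A: H_s = arccos(−tan -52.0° · tan -15.4°) = 110.64°, so 2H_s/15 = 14.7520 h.
B: H_s = arccos(−tan -37.2° · tan -10.8°) = 98.33°, so 2H_s/15 = 13.1107 h.
A − B = 14.7520 − 13.1107 = 1.6413 h.

+1.64 h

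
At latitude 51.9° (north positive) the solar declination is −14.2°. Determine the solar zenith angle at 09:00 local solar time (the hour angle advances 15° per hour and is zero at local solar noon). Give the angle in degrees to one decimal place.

Hour angle H = 15° × (9 − 12) = -45.00°.
cos θ_z = sin(51.9°) sin(-14.2°) + cos(51.9°) cos(-14.2°) cos(-45.00°) = -0.1930 + 0.4230 = 0.2300.
θ_z = arccos(0.2300) = 76.70°.

76.7°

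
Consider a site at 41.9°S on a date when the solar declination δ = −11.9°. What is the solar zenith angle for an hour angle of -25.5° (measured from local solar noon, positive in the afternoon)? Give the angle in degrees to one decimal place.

With φ = -41.9°, δ = -11.9°, H = -25.50°: sin φ sin δ = 0.1377, cos φ cos δ cos H = 0.6574, so cos θ_z = 0.7951.
θ_z = arccos(0.7951) = 37.34°.

37.3°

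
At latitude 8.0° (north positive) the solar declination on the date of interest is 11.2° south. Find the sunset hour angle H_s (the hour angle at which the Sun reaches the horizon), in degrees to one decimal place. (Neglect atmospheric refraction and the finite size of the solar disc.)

The sunset hour angle satisfies cos H_s = −tan φ tan δ = 0.0278, giving H_s = 88.41°.

88.4°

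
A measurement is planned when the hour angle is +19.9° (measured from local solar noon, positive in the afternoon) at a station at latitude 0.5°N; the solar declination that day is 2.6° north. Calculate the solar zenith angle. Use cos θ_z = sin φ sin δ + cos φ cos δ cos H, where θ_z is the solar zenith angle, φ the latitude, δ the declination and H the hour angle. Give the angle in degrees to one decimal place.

20.0°

With φ = 0.5°, δ = 2.6°, H = 19.90°: sin φ sin δ = 0.0004, cos φ cos δ cos H = 0.9393, so cos θ_z = 0.9397.
θ_z = arccos(0.9397) = 20.00°.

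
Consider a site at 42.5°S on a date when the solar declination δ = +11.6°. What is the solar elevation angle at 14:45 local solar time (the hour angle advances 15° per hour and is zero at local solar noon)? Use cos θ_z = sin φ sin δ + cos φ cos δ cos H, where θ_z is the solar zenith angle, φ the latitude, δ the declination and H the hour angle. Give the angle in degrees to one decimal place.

24.0°

Hour angle H = 15° × (14.75 − 12) = 41.25°.
With φ = -42.5°, δ = 11.6°, H = 41.25°: sin φ sin δ = -0.1358, cos φ cos δ cos H = 0.5430, so cos θ_z = 0.4072.
θ_z = arccos(0.4072) = 65.97°, so the elevation is 90° − 65.97° = 24.03°.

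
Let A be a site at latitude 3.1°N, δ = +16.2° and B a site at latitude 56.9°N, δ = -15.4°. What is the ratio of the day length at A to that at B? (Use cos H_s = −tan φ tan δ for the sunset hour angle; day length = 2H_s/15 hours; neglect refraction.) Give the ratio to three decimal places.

1.398

A: H_s = arccos(−tan 3.1° · tan 16.2°) = 90.90°, so 2H_s/15 = 12.1200 h.
B: H_s = arccos(−tan 56.9° · tan -15.4°) = 65.01°, so 2H_s/15 = 8.6680 h.
Ratio A/B = 12.1200 / 8.6680 = 1.3982.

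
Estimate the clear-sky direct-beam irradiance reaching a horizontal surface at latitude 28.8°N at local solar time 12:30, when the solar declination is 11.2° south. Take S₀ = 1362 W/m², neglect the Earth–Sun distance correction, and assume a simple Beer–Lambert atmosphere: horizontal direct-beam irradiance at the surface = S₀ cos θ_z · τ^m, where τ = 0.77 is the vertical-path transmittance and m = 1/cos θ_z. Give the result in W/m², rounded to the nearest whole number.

Hour angle H = 15° × (12.5 − 12) = 7.50°.
cos θ_z = sin(28.8°) sin(-11.2°) + cos(28.8°) cos(-11.2°) cos(7.50°) = -0.0936 + 0.8523 = 0.7587.
Air mass m = 1/cos θ_z = 1/0.7587 = 1.318; τ^m = 0.77^1.318 = 0.7086.
Surface direct beam = 1362 × 0.7587 × 0.7086 = 732.23 W/m².

732 W/m²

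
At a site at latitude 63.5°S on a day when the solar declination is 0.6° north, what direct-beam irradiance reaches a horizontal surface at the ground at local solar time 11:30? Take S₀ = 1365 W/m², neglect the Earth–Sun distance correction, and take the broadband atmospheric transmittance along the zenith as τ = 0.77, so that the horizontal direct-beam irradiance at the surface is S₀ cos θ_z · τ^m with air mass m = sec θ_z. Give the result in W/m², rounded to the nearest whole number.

Hour angle H = 15° × (11.5 − 12) = -7.50°.
With φ = -63.5°, δ = 0.6°, H = -7.50°: sin φ sin δ = -0.0094, cos φ cos δ cos H = 0.4424, so cos θ_z = 0.4330.
Air mass m = 1/cos θ_z = 1/0.4330 = 2.309; τ^m = 0.77^2.309 = 0.5469.
Surface direct beam = 1365 × 0.4330 × 0.5469 = 323.24 W/m².

323 W/m²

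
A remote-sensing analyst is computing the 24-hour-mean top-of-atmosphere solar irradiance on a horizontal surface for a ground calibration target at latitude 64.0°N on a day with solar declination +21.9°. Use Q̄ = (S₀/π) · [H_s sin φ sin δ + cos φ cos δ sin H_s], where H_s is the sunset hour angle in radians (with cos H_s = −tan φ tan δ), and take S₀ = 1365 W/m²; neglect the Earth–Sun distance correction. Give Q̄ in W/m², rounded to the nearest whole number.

The sunset hour angle satisfies cos H_s = −tan φ tan δ = -0.8242, giving H_s = 145.51°. In radians, H_s = 2.5396.
H_s sin φ sin δ = 2.5396 × 0.8988 × 0.3730 = 0.8514.
cos φ cos δ sin H_s = 0.4384 × 0.9278 × 0.5663 = 0.2303.
Q̄ = (1365/π) × (0.8514 + 0.2303) = 434.49 × 1.0817 = 469.99 W/m².

470 W/m²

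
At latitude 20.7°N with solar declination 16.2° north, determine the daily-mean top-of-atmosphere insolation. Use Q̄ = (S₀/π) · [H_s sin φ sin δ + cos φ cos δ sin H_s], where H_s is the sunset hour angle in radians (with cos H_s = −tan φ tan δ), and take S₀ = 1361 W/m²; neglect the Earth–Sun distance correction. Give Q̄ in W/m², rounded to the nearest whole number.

−tan φ tan δ = −(0.3779)(0.2905) = -0.1098; H_s = arccos(-0.1098) = 96.30°. In radians, H_s = 1.6808.
H_s sin φ sin δ = 1.6808 × 0.3535 × 0.2790 = 0.1658.
cos φ cos δ sin H_s = 0.9354 × 0.9603 × 0.9940 = 0.8929.
Q̄ = (1361/π) × (0.1658 + 0.8929) = 433.22 × 1.0587 = 458.65 W/m².

459 W/m²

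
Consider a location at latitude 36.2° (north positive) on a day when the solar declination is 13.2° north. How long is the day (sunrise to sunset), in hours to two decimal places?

13.32 hours

The sunset hour angle satisfies cos H_s = −tan φ tan δ = -0.1717, giving H_s = 99.89°.
Day length = 2 H_s / 15° h⁻¹ = 199.78° / 15 = 13.319 h.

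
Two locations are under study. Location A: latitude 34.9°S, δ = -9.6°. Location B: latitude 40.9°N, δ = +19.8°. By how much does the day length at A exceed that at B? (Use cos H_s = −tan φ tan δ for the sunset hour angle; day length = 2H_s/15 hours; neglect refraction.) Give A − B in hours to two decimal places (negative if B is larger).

A: H_s = arccos(−tan -34.9° · tan -9.6°) = 96.78°, so 2H_s/15 = 12.9040 h.
B: H_s = arccos(−tan 40.9° · tan 19.8°) = 108.17°, so 2H_s/15 = 14.4227 h.
A − B = 12.9040 − 14.4227 = -1.5187 h.

-1.52 h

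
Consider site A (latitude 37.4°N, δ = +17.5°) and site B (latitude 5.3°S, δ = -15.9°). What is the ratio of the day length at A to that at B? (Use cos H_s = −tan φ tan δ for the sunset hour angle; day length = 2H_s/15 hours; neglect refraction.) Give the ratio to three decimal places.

A: H_s = arccos(−tan 37.4° · tan 17.5°) = 103.95°, so 2H_s/15 = 13.8600 h.
B: H_s = arccos(−tan -5.3° · tan -15.9°) = 91.51°, so 2H_s/15 = 12.2013 h.
Ratio A/B = 13.8600 / 12.2013 = 1.1359.

1.136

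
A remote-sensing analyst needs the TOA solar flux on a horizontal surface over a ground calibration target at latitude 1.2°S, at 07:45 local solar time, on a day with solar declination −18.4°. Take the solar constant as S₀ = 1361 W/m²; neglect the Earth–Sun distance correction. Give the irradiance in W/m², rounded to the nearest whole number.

580 W/m²

Hour angle H = 15° × (7.75 − 12) = -63.75°.
cos θ_z = sin φ sin δ + cos φ cos δ cos H = (-0.0209)(-0.3156) + (0.9998)(0.9489)(0.4423) = 0.4262.
Top-of-atmosphere irradiance = S₀ cos θ_z = 1361 × 0.4262 = 580.06 W/m².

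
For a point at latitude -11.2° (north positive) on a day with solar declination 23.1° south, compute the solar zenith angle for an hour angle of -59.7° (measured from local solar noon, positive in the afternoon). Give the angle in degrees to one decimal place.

With φ = -11.2°, δ = -23.1°, H = -59.70°: sin φ sin δ = 0.0762, cos φ cos δ cos H = 0.4552, so cos θ_z = 0.5314.
θ_z = arccos(0.5314) = 57.90°.

57.9°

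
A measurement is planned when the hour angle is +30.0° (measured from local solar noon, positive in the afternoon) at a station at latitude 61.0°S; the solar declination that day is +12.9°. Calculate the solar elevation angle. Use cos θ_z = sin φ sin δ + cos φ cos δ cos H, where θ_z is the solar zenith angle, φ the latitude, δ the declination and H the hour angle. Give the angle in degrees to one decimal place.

12.4°

With φ = -61.0°, δ = 12.9°, H = 30.00°: sin φ sin δ = -0.1953, cos φ cos δ cos H = 0.4093, so cos θ_z = 0.2140.
θ_z = arccos(0.2140) = 77.64°, so the elevation is 90° − 77.64° = 12.36°.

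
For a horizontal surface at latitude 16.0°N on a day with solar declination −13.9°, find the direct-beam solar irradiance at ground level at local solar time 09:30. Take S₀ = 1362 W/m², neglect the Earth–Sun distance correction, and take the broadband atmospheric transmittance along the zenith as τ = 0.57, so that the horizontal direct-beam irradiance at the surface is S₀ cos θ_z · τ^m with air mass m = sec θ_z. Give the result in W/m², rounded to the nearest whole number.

Hour angle H = 15° × (9.5 − 12) = -37.50°.
cos θ_z = sin(16.0°) sin(-13.9°) + cos(16.0°) cos(-13.9°) cos(-37.50°) = -0.0662 + 0.7403 = 0.6741.
Air mass m = 1/cos θ_z = 1/0.6741 = 1.483; τ^m = 0.57^1.483 = 0.4345.
Surface direct beam = 1362 × 0.6741 × 0.4345 = 398.92 W/m².

399 W/m²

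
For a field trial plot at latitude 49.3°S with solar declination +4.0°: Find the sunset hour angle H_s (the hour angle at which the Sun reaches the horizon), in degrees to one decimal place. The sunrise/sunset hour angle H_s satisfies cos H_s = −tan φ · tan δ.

The sunset hour angle satisfies cos H_s = −tan φ tan δ = 0.0813, giving H_s = 85.34°.

85.3°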